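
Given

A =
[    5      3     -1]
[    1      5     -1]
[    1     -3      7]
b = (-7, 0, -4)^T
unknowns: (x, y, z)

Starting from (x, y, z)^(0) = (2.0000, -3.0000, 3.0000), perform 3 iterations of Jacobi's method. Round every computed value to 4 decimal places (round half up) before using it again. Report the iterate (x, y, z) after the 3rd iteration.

Iteration 1:
  x = (-7 - (3)·-3.0000 - (-1)·3.0000) / (5) = 1.0000
  y = (0 - (1)·2.0000 - (-1)·3.0000) / (5) = 0.2000
  z = (-4 - (1)·2.0000 - (-3)·-3.0000) / (7) = -2.1429
Iteration 2:
  x = (-7 - (3)·0.2000 - (-1)·-2.1429) / (5) = -1.9486
  y = (0 - (1)·1.0000 - (-1)·-2.1429) / (5) = -0.6286
  z = (-4 - (1)·1.0000 - (-3)·0.2000) / (7) = -0.6286
Iteration 3:
  x = (-7 - (3)·-0.6286 - (-1)·-0.6286) / (5) = -1.1486
  y = (0 - (1)·-1.9486 - (-1)·-0.6286) / (5) = 0.2640
  z = (-4 - (1)·-1.9486 - (-3)·-0.6286) / (7) = -0.5625

(-1.1486, 0.2640, -0.5625)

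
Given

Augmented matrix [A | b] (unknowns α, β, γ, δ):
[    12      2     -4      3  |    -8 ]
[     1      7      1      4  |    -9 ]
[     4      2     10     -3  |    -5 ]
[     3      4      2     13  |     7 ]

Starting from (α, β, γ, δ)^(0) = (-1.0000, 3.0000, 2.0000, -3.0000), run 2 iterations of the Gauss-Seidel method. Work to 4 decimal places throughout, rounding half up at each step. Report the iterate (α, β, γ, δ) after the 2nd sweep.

(-1.3621, -1.2634, 0.5021, 1.1643)

Iteration 1:
  α = (-8 - (2)·3.0000 - (-4)·2.0000 - (3)·-3.0000) / (12) = 0.2500
  β = (-9 - (1)·0.2500 - (1)·2.0000 - (4)·-3.0000) / (7) = 0.1071
  γ = (-5 - (4)·0.2500 - (2)·0.1071 - (-3)·-3.0000) / (10) = -1.5214
  δ = (7 - (3)·0.2500 - (4)·0.1071 - (2)·-1.5214) / (13) = 0.6819
Iteration 2:
  α = (-8 - (2)·0.1071 - (-4)·-1.5214 - (3)·0.6819) / (12) = -1.3621
  β = (-9 - (1)·-1.3621 - (1)·-1.5214 - (4)·0.6819) / (7) = -1.2634
  γ = (-5 - (4)·-1.3621 - (2)·-1.2634 - (-3)·0.6819) / (10) = 0.5021
  δ = (7 - (3)·-1.3621 - (4)·-1.2634 - (2)·0.5021) / (13) = 1.1643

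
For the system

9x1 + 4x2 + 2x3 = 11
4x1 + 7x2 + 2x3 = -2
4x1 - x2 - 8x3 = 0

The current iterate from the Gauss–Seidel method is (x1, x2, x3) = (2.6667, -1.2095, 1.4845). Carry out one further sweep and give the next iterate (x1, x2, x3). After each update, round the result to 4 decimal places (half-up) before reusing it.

One sweep:
  x1 = (11 - (4)·-1.2095 - (2)·1.4845) / (9) = 1.4299
  x2 = (-2 - (4)·1.4299 - (2)·1.4845) / (7) = -1.5269
  x3 = (0 - (4)·1.4299 - (-1)·-1.5269) / (-8) = 0.9058

(1.4299, -1.5269, 0.9058)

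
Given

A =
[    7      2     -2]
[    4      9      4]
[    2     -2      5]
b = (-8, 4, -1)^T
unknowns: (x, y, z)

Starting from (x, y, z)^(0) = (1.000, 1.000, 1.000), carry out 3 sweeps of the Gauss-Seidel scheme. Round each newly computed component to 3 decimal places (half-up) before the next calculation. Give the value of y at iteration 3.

0.726

Iteration 1:
  x = (-8 - (2)·1.000 - (-2)·1.000) / (7) = -1.143
  y = (4 - (4)·-1.143 - (4)·1.000) / (9) = 0.508
  z = (-1 - (2)·-1.143 - (-2)·0.508) / (5) = 0.460
Iteration 2:
  x = (-8 - (2)·0.508 - (-2)·0.460) / (7) = -1.157
  y = (4 - (4)·-1.157 - (4)·0.460) / (9) = 0.754
  z = (-1 - (2)·-1.157 - (-2)·0.754) / (5) = 0.564
Iteration 3:
  x = (-8 - (2)·0.754 - (-2)·0.564) / (7) = -1.197
  y = (4 - (4)·-1.197 - (4)·0.564) / (9) = 0.726
  z = (-1 - (2)·-1.197 - (-2)·0.726) / (5) = 0.569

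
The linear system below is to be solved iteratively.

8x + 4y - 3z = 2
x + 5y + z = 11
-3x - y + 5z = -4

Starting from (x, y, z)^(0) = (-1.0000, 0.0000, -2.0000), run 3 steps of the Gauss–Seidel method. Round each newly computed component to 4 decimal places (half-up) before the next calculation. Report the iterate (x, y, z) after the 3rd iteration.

(-1.4387, 2.7020, -1.1228)

Iteration 1:
  x = (2 - (4)·0.0000 - (-3)·-2.0000) / (8) = -0.5000
  y = (11 - (1)·-0.5000 - (1)·-2.0000) / (5) = 2.7000
  z = (-4 - (-3)·-0.5000 - (-1)·2.7000) / (5) = -0.5600
Iteration 2:
  x = (2 - (4)·2.7000 - (-3)·-0.5600) / (8) = -1.3100
  y = (11 - (1)·-1.3100 - (1)·-0.5600) / (5) = 2.5740
  z = (-4 - (-3)·-1.3100 - (-1)·2.5740) / (5) = -1.0712
Iteration 3:
  x = (2 - (4)·2.5740 - (-3)·-1.0712) / (8) = -1.4387
  y = (11 - (1)·-1.4387 - (1)·-1.0712) / (5) = 2.7020
  z = (-4 - (-3)·-1.4387 - (-1)·2.7020) / (5) = -1.1228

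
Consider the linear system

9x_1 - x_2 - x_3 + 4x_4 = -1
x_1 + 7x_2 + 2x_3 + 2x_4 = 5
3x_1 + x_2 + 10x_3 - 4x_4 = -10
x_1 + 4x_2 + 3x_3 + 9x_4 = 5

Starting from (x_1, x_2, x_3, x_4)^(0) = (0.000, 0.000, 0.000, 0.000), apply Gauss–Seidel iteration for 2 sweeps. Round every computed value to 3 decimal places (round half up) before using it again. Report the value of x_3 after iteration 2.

Iteration 1:
  x_1 = (-1 - (-1)·0.000 - (-1)·0.000 - (4)·0.000) / (9) = -0.111
  x_2 = (5 - (1)·-0.111 - (2)·0.000 - (2)·0.000) / (7) = 0.730
  x_3 = (-10 - (3)·-0.111 - (1)·0.730 - (-4)·0.000) / (10) = -1.040
  x_4 = (5 - (1)·-0.111 - (4)·0.730 - (3)·-1.040) / (9) = 0.590
Iteration 2:
  x_1 = (-1 - (-1)·0.730 - (-1)·-1.040 - (4)·0.590) / (9) = -0.408
  x_2 = (5 - (1)·-0.408 - (2)·-1.040 - (2)·0.590) / (7) = 0.901
  x_3 = (-10 - (3)·-0.408 - (1)·0.901 - (-4)·0.590) / (10) = -0.732
  x_4 = (5 - (1)·-0.408 - (4)·0.901 - (3)·-0.732) / (9) = 0.444

-0.732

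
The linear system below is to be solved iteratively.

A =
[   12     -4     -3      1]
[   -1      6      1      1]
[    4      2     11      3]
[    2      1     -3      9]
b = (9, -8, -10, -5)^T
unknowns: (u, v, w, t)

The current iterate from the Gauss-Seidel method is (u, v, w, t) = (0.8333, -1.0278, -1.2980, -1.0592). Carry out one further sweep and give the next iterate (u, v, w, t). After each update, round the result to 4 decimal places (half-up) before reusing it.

One sweep:
  u = (9 - (-4)·-1.0278 - (-3)·-1.2980 - (1)·-1.0592) / (12) = 0.1712
  v = (-8 - (-1)·0.1712 - (1)·-1.2980 - (1)·-1.0592) / (6) = -0.9119
  w = (-10 - (4)·0.1712 - (2)·-0.9119 - (3)·-1.0592) / (11) = -0.5167
  t = (-5 - (2)·0.1712 - (1)·-0.9119 - (-3)·-0.5167) / (9) = -0.6645

(0.1712, -0.9119, -0.5167, -0.6645)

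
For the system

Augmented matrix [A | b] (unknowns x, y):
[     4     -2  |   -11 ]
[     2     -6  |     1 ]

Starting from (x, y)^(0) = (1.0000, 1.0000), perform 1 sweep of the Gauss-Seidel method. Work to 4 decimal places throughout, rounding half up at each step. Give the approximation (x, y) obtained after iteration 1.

Iteration 1:
  x = (-11 - (-2)·1.0000) / (4) = -2.2500
  y = (1 - (2)·-2.2500) / (-6) = -0.9167

(-2.2500, -0.9167)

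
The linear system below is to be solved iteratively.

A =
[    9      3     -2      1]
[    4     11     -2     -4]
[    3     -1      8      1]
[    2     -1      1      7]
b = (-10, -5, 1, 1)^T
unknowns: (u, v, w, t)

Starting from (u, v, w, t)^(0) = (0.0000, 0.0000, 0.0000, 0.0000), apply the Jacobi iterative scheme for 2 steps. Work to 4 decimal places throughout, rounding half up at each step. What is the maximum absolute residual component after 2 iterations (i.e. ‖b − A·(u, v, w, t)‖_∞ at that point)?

0.9868

Iteration 1:
  u = (-10 - (3)·0.0000 - (-2)·0.0000 - (1)·0.0000) / (9) = -1.1111
  v = (-5 - (4)·0.0000 - (-2)·0.0000 - (-4)·0.0000) / (11) = -0.4545
  w = (1 - (3)·0.0000 - (-1)·0.0000 - (1)·0.0000) / (8) = 0.1250
  t = (1 - (2)·0.0000 - (-1)·0.0000 - (1)·0.0000) / (7) = 0.1429
Iteration 2:
  u = (-10 - (3)·-0.4545 - (-2)·0.1250 - (1)·0.1429) / (9) = -0.9477
  v = (-5 - (4)·-1.1111 - (-2)·0.1250 - (-4)·0.1429) / (11) = 0.0242
  w = (1 - (3)·-1.1111 - (-1)·-0.4545 - (1)·0.1429) / (8) = 0.4670
  t = (1 - (2)·-1.1111 - (-1)·-0.4545 - (1)·0.1250) / (7) = 0.3775
Residual b − A·x = (-0.9868, 0.9686, -0.2462, -0.1899); ∞-norm = 0.9868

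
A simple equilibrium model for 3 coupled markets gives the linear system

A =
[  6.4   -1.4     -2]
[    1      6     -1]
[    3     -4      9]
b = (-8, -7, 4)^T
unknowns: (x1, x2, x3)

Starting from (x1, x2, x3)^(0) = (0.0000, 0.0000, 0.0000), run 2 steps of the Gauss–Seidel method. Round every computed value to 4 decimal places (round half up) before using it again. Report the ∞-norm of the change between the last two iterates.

0.0848

Iteration 1:
  x1 = (-8 - (-1.4)·0.0000 - (-2)·0.0000) / (6.4) = -1.2500
  x2 = (-7 - (1)·-1.2500 - (-1)·0.0000) / (6) = -0.9583
  x3 = (4 - (3)·-1.2500 - (-4)·-0.9583) / (9) = 0.4352
Iteration 2:
  x1 = (-8 - (-1.4)·-0.9583 - (-2)·0.4352) / (6.4) = -1.3236
  x2 = (-7 - (1)·-1.3236 - (-1)·0.4352) / (6) = -0.8735
  x3 = (4 - (3)·-1.3236 - (-4)·-0.8735) / (9) = 0.4974
Change: (-0.0736, 0.0848, 0.0622) → max |·| = 0.0848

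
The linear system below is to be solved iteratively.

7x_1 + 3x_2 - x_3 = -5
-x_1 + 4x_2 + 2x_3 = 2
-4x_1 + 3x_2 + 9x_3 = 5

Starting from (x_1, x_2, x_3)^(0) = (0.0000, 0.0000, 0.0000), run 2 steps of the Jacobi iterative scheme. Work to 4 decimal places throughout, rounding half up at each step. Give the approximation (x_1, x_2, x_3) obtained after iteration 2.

(-0.8492, 0.0436, 0.0714)

Iteration 1:
  x_1 = (-5 - (3)·0.0000 - (-1)·0.0000) / (7) = -0.7143
  x_2 = (2 - (-1)·0.0000 - (2)·0.0000) / (4) = 0.5000
  x_3 = (5 - (-4)·0.0000 - (3)·0.0000) / (9) = 0.5556
Iteration 2:
  x_1 = (-5 - (3)·0.5000 - (-1)·0.5556) / (7) = -0.8492
  x_2 = (2 - (-1)·-0.7143 - (2)·0.5556) / (4) = 0.0436
  x_3 = (5 - (-4)·-0.7143 - (3)·0.5000) / (9) = 0.0714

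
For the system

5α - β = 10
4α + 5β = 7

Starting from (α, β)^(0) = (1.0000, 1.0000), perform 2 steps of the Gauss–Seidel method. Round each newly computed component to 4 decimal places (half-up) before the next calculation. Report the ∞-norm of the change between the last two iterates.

Iteration 1:
  α = (10 - (-1)·1.0000) / (5) = 2.2000
  β = (7 - (4)·2.2000) / (5) = -0.3600
Iteration 2:
  α = (10 - (-1)·-0.3600) / (5) = 1.9280
  β = (7 - (4)·1.9280) / (5) = -0.1424
Change: (-0.2720, 0.2176) → max |·| = 0.2720

0.2720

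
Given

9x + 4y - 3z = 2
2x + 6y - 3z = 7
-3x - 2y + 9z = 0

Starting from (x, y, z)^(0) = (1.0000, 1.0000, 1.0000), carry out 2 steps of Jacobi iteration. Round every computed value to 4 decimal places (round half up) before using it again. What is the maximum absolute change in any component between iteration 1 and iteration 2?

Iteration 1:
  x = (2 - (4)·1.0000 - (-3)·1.0000) / (9) = 0.1111
  y = (7 - (2)·1.0000 - (-3)·1.0000) / (6) = 1.3333
  z = (0 - (-3)·1.0000 - (-2)·1.0000) / (9) = 0.5556
Iteration 2:
  x = (2 - (4)·1.3333 - (-3)·0.5556) / (9) = -0.1852
  y = (7 - (2)·0.1111 - (-3)·0.5556) / (6) = 1.4074
  z = (0 - (-3)·0.1111 - (-2)·1.3333) / (9) = 0.3333
Change: (-0.2963, 0.0741, -0.2223) → max |·| = 0.2963

0.2963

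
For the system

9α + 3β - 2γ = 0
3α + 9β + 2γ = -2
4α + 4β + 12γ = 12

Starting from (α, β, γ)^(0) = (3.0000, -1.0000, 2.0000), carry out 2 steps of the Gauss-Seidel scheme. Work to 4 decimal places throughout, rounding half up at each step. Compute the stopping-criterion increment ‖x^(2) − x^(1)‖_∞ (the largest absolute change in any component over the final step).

0.2899

Iteration 1:
  α = (0 - (3)·-1.0000 - (-2)·2.0000) / (9) = 0.7778
  β = (-2 - (3)·0.7778 - (2)·2.0000) / (9) = -0.9259
  γ = (12 - (4)·0.7778 - (4)·-0.9259) / (12) = 1.0494
Iteration 2:
  α = (0 - (3)·-0.9259 - (-2)·1.0494) / (9) = 0.5418
  β = (-2 - (3)·0.5418 - (2)·1.0494) / (9) = -0.6360
  γ = (12 - (4)·0.5418 - (4)·-0.6360) / (12) = 1.0314
Change: (-0.2360, 0.2899, -0.0180) → max |·| = 0.2899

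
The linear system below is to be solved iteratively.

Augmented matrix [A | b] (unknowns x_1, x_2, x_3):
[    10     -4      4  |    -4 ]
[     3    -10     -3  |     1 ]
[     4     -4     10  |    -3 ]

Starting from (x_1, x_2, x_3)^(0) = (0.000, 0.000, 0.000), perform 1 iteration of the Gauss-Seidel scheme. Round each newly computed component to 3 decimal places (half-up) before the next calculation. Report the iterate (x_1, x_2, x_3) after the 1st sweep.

Iteration 1:
  x_1 = (-4 - (-4)·0.000 - (4)·0.000) / (10) = -0.400
  x_2 = (1 - (3)·-0.400 - (-3)·0.000) / (-10) = -0.220
  x_3 = (-3 - (4)·-0.400 - (-4)·-0.220) / (10) = -0.228

(-0.400, -0.220, -0.228)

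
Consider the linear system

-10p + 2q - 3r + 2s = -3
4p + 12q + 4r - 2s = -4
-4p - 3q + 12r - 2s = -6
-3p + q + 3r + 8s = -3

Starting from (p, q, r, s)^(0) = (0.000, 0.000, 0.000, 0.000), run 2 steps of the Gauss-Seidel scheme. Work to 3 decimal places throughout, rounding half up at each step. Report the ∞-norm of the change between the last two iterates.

Iteration 1:
  p = (-3 - (2)·0.000 - (-3)·0.000 - (2)·0.000) / (-10) = 0.300
  q = (-4 - (4)·0.300 - (4)·0.000 - (-2)·0.000) / (12) = -0.433
  r = (-6 - (-4)·0.300 - (-3)·-0.433 - (-2)·0.000) / (12) = -0.508
  s = (-3 - (-3)·0.300 - (1)·-0.433 - (3)·-0.508) / (8) = -0.018
Iteration 2:
  p = (-3 - (2)·-0.433 - (-3)·-0.508 - (2)·-0.018) / (-10) = 0.362
  q = (-4 - (4)·0.362 - (4)·-0.508 - (-2)·-0.018) / (12) = -0.288
  r = (-6 - (-4)·0.362 - (-3)·-0.288 - (-2)·-0.018) / (12) = -0.454
  s = (-3 - (-3)·0.362 - (1)·-0.288 - (3)·-0.454) / (8) = -0.033
Change: (0.062, 0.145, 0.054, -0.015) → max |·| = 0.145

0.145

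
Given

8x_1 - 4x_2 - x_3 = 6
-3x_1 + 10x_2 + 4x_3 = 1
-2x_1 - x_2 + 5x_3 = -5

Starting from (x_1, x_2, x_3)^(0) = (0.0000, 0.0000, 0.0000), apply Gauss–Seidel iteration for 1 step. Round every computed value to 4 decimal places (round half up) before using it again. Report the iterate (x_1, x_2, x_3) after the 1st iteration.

Iteration 1:
  x_1 = (6 - (-4)·0.0000 - (-1)·0.0000) / (8) = 0.7500
  x_2 = (1 - (-3)·0.7500 - (4)·0.0000) / (10) = 0.3250
  x_3 = (-5 - (-2)·0.7500 - (-1)·0.3250) / (5) = -0.6350

(0.7500, 0.3250, -0.6350)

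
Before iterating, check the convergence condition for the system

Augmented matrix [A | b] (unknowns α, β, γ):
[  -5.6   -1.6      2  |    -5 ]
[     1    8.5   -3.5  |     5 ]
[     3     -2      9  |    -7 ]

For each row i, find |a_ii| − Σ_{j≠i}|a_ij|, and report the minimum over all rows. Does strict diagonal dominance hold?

row 1: |-5.6| − (1.6+2) = 2
row 2: |8.5| − (1+3.5) = 4
row 3: |9| − (3+2) = 4
minimum over rows = 2 → strictly diagonally dominant (convergence guaranteed)

2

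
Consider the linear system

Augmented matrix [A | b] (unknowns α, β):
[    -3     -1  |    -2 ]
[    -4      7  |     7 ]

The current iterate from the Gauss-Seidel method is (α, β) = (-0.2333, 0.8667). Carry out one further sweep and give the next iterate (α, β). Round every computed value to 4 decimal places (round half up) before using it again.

One sweep:
  α = (-2 - (-1)·0.8667) / (-3) = 0.3778
  β = (7 - (-4)·0.3778) / (7) = 1.2159

(0.3778, 1.2159)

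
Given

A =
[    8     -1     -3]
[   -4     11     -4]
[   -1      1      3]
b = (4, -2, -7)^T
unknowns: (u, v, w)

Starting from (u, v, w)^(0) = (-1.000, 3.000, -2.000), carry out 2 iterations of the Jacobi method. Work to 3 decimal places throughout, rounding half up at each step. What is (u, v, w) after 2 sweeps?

(-1.034, -1.470, -1.867)

Iteration 1:
  u = (4 - (-1)·3.000 - (-3)·-2.000) / (8) = 0.125
  v = (-2 - (-4)·-1.000 - (-4)·-2.000) / (11) = -1.273
  w = (-7 - (-1)·-1.000 - (1)·3.000) / (3) = -3.667
Iteration 2:
  u = (4 - (-1)·-1.273 - (-3)·-3.667) / (8) = -1.034
  v = (-2 - (-4)·0.125 - (-4)·-3.667) / (11) = -1.470
  w = (-7 - (-1)·0.125 - (1)·-1.273) / (3) = -1.867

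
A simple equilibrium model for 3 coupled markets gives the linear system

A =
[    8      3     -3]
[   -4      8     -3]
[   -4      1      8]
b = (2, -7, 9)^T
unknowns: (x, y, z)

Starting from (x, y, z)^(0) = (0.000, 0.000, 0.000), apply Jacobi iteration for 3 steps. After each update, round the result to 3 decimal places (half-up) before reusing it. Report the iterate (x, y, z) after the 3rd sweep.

(0.883, 0.135, 1.666)

Iteration 1:
  x = (2 - (3)·0.000 - (-3)·0.000) / (8) = 0.250
  y = (-7 - (-4)·0.000 - (-3)·0.000) / (8) = -0.875
  z = (9 - (-4)·0.000 - (1)·0.000) / (8) = 1.125
Iteration 2:
  x = (2 - (3)·-0.875 - (-3)·1.125) / (8) = 1.000
  y = (-7 - (-4)·0.250 - (-3)·1.125) / (8) = -0.328
  z = (9 - (-4)·0.250 - (1)·-0.875) / (8) = 1.359
Iteration 3:
  x = (2 - (3)·-0.328 - (-3)·1.359) / (8) = 0.883
  y = (-7 - (-4)·1.000 - (-3)·1.359) / (8) = 0.135
  z = (9 - (-4)·1.000 - (1)·-0.328) / (8) = 1.666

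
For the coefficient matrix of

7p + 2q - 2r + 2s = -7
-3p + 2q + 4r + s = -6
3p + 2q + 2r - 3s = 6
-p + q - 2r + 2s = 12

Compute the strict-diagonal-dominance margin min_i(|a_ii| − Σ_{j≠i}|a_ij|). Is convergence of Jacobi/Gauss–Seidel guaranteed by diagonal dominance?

-6

row 1: |7| − (2+2+2) = 1
row 2: |2| − (3+4+1) = -6
row 3: |2| − (3+2+3) = -6
row 4: |2| − (1+1+2) = -2
minimum over rows = -6 → not strictly diagonally dominant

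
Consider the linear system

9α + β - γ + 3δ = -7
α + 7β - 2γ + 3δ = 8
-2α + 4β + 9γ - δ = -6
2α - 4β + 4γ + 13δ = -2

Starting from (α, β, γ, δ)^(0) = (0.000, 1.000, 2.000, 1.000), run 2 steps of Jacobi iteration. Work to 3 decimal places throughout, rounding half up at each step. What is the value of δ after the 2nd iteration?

0.703

Iteration 1:
  α = (-7 - (1)·1.000 - (-1)·2.000 - (3)·1.000) / (9) = -1.000
  β = (8 - (1)·0.000 - (-2)·2.000 - (3)·1.000) / (7) = 1.286
  γ = (-6 - (-2)·0.000 - (4)·1.000 - (-1)·1.000) / (9) = -1.000
  δ = (-2 - (2)·0.000 - (-4)·1.000 - (4)·2.000) / (13) = -0.462
Iteration 2:
  α = (-7 - (1)·1.286 - (-1)·-1.000 - (3)·-0.462) / (9) = -0.878
  β = (8 - (1)·-1.000 - (-2)·-1.000 - (3)·-0.462) / (7) = 1.198
  γ = (-6 - (-2)·-1.000 - (4)·1.286 - (-1)·-0.462) / (9) = -1.512
  δ = (-2 - (2)·-1.000 - (-4)·1.286 - (4)·-1.000) / (13) = 0.703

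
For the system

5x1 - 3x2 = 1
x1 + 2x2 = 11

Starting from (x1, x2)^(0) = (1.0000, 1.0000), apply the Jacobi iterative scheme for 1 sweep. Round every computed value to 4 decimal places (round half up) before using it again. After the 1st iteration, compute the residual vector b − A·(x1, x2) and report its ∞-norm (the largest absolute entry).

Iteration 1:
  x1 = (1 - (-3)·1.0000) / (5) = 0.8000
  x2 = (11 - (1)·1.0000) / (2) = 5.0000
Residual b − A·x = (12.0000, 0.2000); ∞-norm = 12.0000

12.0000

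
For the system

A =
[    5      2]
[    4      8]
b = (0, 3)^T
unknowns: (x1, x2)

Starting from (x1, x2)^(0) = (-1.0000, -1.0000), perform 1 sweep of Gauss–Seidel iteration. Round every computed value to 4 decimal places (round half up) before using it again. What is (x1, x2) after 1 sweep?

(0.4000, 0.1750)

Iteration 1:
  x1 = (0 - (2)·-1.0000) / (5) = 0.4000
  x2 = (3 - (4)·0.4000) / (8) = 0.1750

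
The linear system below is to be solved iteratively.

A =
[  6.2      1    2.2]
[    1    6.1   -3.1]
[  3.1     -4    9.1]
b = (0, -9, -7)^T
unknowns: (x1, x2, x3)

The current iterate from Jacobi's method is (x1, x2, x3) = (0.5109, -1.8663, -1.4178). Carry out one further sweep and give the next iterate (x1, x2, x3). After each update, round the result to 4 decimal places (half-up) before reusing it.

One sweep:
  x1 = (0 - (1)·-1.8663 - (2.2)·-1.4178) / (6.2) = 0.8041
  x2 = (-9 - (1)·0.5109 - (-3.1)·-1.4178) / (6.1) = -2.2797
  x3 = (-7 - (3.1)·0.5109 - (-4)·-1.8663) / (9.1) = -1.7636

(0.8041, -2.2797, -1.7636)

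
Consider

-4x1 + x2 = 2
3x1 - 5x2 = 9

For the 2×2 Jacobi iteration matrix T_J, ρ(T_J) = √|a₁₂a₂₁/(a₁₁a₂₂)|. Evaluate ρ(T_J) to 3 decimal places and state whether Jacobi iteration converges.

0.387

a₁₂a₂₁/(a₁₁a₂₂) = (1)·(3) / ((-4)·(-5)) = 0.150000
ρ = √|0.150000| = √0.150000 = 0.387
ρ < 1, so Jacobi converges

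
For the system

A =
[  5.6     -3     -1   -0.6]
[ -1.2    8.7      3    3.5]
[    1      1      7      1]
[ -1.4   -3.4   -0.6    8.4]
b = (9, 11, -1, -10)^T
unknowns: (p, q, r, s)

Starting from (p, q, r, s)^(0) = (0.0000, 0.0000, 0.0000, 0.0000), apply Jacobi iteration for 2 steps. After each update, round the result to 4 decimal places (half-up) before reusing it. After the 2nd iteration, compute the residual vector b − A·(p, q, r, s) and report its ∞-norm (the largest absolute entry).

3.1397

Iteration 1:
  p = (9 - (-3)·0.0000 - (-1)·0.0000 - (-0.6)·0.0000) / (5.6) = 1.6071
  q = (11 - (-1.2)·0.0000 - (3)·0.0000 - (3.5)·0.0000) / (8.7) = 1.2644
  r = (-1 - (1)·0.0000 - (1)·0.0000 - (1)·0.0000) / (7) = -0.1429
  s = (-10 - (-1.4)·0.0000 - (-3.4)·0.0000 - (-0.6)·0.0000) / (8.4) = -1.1905
Iteration 2:
  p = (9 - (-3)·1.2644 - (-1)·-0.1429 - (-0.6)·-1.1905) / (5.6) = 2.1314
  q = (11 - (-1.2)·1.6071 - (3)·-0.1429 - (3.5)·-1.1905) / (8.7) = 2.0142
  r = (-1 - (1)·1.6071 - (1)·1.2644 - (1)·-1.1905) / (7) = -0.3830
  s = (-10 - (-1.4)·1.6071 - (-3.4)·1.2644 - (-0.6)·-0.1429) / (8.4) = -0.4211
Residual b − A·x = (2.4711, -1.3430, -2.0435, 3.1397); ∞-norm = 3.1397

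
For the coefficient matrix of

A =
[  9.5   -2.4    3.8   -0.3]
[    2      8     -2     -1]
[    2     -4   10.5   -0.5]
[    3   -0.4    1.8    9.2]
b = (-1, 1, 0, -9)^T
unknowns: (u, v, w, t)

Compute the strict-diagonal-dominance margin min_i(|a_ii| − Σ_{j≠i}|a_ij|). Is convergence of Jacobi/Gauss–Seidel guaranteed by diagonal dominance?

3

row 1: |9.5| − (2.4+3.8+0.3) = 3
row 2: |8| − (2+2+1) = 3
row 3: |10.5| − (2+4+0.5) = 4
row 4: |9.2| − (3+0.4+1.8) = 4
minimum over rows = 3 → strictly diagonally dominant (convergence guaranteed)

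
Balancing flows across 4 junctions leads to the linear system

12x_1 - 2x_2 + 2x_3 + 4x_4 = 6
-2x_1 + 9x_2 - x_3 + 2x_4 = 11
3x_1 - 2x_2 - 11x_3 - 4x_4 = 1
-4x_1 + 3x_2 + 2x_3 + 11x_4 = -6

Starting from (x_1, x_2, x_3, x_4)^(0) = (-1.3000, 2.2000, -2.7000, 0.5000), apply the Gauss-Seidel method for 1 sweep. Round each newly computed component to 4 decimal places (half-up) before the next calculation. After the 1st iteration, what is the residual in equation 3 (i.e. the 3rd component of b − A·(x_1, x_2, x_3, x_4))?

-3.5612

Iteration 1:
  x_1 = (6 - (-2)·2.2000 - (2)·-2.7000 - (4)·0.5000) / (12) = 1.1500
  x_2 = (11 - (-2)·1.1500 - (-1)·-2.7000 - (2)·0.5000) / (9) = 1.0667
  x_3 = (1 - (3)·1.1500 - (-2)·1.0667 - (-4)·0.5000) / (-11) = -0.1530
  x_4 = (-6 - (-4)·1.1500 - (3)·1.0667 - (2)·-0.1530) / (11) = -0.3904
Residual b − A·x = (-3.7990, 4.3275, -3.5612, 0.0003)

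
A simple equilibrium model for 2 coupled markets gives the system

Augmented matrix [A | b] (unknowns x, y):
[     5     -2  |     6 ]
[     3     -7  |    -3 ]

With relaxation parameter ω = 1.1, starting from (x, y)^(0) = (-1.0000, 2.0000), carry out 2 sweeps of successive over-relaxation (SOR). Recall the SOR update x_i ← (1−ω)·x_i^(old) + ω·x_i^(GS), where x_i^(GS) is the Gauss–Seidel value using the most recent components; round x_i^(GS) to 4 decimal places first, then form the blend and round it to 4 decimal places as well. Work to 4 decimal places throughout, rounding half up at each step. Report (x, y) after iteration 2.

Iteration 1:
  x: GS value = (6 - (-2)·2.0000) / (5) = 2.0000;  x ← (1−ω)·-1.0000 + ω·2.0000 = 2.3000
  y: GS value = (-3 - (3)·2.3000) / (-7) = 1.4143;  y ← (1−ω)·2.0000 + ω·1.4143 = 1.3557
Iteration 2:
  x: GS value = (6 - (-2)·1.3557) / (5) = 1.7423;  x ← (1−ω)·2.3000 + ω·1.7423 = 1.6865
  y: GS value = (-3 - (3)·1.6865) / (-7) = 1.1514;  y ← (1−ω)·1.3557 + ω·1.1514 = 1.1310

(1.6865, 1.1310)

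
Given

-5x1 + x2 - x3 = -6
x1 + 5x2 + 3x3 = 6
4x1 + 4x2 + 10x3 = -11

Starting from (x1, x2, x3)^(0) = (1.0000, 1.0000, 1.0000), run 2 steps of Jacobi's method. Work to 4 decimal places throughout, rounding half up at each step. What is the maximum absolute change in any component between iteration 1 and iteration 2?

1.7000

Iteration 1:
  x1 = (-6 - (1)·1.0000 - (-1)·1.0000) / (-5) = 1.2000
  x2 = (6 - (1)·1.0000 - (3)·1.0000) / (5) = 0.4000
  x3 = (-11 - (4)·1.0000 - (4)·1.0000) / (10) = -1.9000
Iteration 2:
  x1 = (-6 - (1)·0.4000 - (-1)·-1.9000) / (-5) = 1.6600
  x2 = (6 - (1)·1.2000 - (3)·-1.9000) / (5) = 2.1000
  x3 = (-11 - (4)·1.2000 - (4)·0.4000) / (10) = -1.7400
Change: (0.4600, 1.7000, 0.1600) → max |·| = 1.7000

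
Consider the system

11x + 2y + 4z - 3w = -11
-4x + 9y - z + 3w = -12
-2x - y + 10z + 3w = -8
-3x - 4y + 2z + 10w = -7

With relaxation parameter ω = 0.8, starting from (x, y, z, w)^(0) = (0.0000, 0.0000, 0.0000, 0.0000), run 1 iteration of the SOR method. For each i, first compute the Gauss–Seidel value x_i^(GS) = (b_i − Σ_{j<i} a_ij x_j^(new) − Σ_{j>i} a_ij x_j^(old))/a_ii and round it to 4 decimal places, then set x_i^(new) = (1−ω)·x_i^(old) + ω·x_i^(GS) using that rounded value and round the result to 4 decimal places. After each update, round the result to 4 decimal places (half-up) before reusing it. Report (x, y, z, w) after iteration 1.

(-0.8000, -1.3511, -0.8761, -1.0442)

Iteration 1:
  x: GS value = (-11 - (2)·0.0000 - (4)·0.0000 - (-3)·0.0000) / (11) = -1.0000;  x ← (1−ω)·0.0000 + ω·-1.0000 = -0.8000
  y: GS value = (-12 - (-4)·-0.8000 - (-1)·0.0000 - (3)·0.0000) / (9) = -1.6889;  y ← (1−ω)·0.0000 + ω·-1.6889 = -1.3511
  z: GS value = (-8 - (-2)·-0.8000 - (-1)·-1.3511 - (3)·0.0000) / (10) = -1.0951;  z ← (1−ω)·0.0000 + ω·-1.0951 = -0.8761
  w: GS value = (-7 - (-3)·-0.8000 - (-4)·-1.3511 - (2)·-0.8761) / (10) = -1.3052;  w ← (1−ω)·0.0000 + ω·-1.3052 = -1.0442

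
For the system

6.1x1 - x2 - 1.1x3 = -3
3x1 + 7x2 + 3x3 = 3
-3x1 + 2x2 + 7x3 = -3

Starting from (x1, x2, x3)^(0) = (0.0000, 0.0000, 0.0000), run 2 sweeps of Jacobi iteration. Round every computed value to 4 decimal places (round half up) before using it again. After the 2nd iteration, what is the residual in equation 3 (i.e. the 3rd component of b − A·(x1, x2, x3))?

-0.8098

Iteration 1:
  x1 = (-3 - (-1)·0.0000 - (-1.1)·0.0000) / (6.1) = -0.4918
  x2 = (3 - (3)·0.0000 - (3)·0.0000) / (7) = 0.4286
  x3 = (-3 - (-3)·0.0000 - (2)·0.0000) / (7) = -0.4286
Iteration 2:
  x1 = (-3 - (-1)·0.4286 - (-1.1)·-0.4286) / (6.1) = -0.4988
  x2 = (3 - (3)·-0.4918 - (3)·-0.4286) / (7) = 0.8230
  x3 = (-3 - (-3)·-0.4918 - (2)·0.4286) / (7) = -0.7618
Residual b − A·x = (0.0277, 1.0208, -0.8098)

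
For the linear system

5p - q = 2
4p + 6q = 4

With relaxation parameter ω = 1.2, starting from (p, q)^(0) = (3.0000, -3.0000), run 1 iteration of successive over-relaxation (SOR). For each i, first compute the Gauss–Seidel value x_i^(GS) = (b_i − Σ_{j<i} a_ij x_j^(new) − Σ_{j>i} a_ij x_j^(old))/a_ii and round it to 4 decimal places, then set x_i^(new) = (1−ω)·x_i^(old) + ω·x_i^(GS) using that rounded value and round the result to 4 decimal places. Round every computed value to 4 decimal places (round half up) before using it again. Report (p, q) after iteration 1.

Iteration 1:
  p: GS value = (2 - (-1)·-3.0000) / (5) = -0.2000;  p ← (1−ω)·3.0000 + ω·-0.2000 = -0.8400
  q: GS value = (4 - (4)·-0.8400) / (6) = 1.2267;  q ← (1−ω)·-3.0000 + ω·1.2267 = 2.0720

(-0.8400, 2.0720)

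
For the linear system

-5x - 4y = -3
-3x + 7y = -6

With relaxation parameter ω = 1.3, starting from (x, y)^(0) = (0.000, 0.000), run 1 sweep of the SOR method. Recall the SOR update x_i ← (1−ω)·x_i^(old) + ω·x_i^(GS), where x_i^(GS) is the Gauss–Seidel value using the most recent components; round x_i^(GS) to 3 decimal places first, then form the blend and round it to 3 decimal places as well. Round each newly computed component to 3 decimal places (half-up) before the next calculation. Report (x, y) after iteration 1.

(0.780, -0.680)

Iteration 1:
  x: GS value = (-3 - (-4)·0.000) / (-5) = 0.600;  x ← (1−ω)·0.000 + ω·0.600 = 0.780
  y: GS value = (-6 - (-3)·0.780) / (7) = -0.523;  y ← (1−ω)·0.000 + ω·-0.523 = -0.680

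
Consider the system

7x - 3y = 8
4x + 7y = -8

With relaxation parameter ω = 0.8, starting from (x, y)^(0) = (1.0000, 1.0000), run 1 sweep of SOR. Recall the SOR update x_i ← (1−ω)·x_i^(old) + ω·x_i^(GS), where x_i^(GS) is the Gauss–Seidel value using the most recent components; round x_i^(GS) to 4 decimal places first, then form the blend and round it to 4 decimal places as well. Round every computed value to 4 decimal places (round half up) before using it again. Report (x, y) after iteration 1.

Iteration 1:
  x: GS value = (8 - (-3)·1.0000) / (7) = 1.5714;  x ← (1−ω)·1.0000 + ω·1.5714 = 1.4571
  y: GS value = (-8 - (4)·1.4571) / (7) = -1.9755;  y ← (1−ω)·1.0000 + ω·-1.9755 = -1.3804

(1.4571, -1.3804)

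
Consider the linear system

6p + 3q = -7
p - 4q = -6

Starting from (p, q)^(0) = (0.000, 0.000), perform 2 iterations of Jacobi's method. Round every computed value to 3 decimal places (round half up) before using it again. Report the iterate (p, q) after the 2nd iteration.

Iteration 1:
  p = (-7 - (3)·0.000) / (6) = -1.167
  q = (-6 - (1)·0.000) / (-4) = 1.500
Iteration 2:
  p = (-7 - (3)·1.500) / (6) = -1.917
  q = (-6 - (1)·-1.167) / (-4) = 1.208

(-1.917, 1.208)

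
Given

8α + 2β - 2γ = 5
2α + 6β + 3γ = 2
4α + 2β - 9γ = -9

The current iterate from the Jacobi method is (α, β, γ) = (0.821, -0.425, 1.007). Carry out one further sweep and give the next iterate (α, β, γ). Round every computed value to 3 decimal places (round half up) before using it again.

(0.983, -0.444, 1.270)

One sweep:
  α = (5 - (2)·-0.425 - (-2)·1.007) / (8) = 0.983
  β = (2 - (2)·0.821 - (3)·1.007) / (6) = -0.444
  γ = (-9 - (4)·0.821 - (2)·-0.425) / (-9) = 1.270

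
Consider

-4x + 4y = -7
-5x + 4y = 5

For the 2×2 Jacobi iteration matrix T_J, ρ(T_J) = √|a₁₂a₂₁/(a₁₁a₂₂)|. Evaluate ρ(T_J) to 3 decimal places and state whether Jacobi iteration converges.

1.118

a₁₂a₂₁/(a₁₁a₂₂) = (4)·(-5) / ((-4)·(4)) = 1.250000
ρ = √|1.250000| = √1.250000 = 1.118
ρ > 1, so Jacobi diverges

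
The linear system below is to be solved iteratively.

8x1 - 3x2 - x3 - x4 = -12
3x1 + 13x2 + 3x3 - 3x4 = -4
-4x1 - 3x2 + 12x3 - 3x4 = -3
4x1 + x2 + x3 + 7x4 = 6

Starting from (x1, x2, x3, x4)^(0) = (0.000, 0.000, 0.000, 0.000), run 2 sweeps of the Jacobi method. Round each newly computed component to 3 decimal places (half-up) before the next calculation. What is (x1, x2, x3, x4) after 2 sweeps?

Iteration 1:
  x1 = (-12 - (-3)·0.000 - (-1)·0.000 - (-1)·0.000) / (8) = -1.500
  x2 = (-4 - (3)·0.000 - (3)·0.000 - (-3)·0.000) / (13) = -0.308
  x3 = (-3 - (-4)·0.000 - (-3)·0.000 - (-3)·0.000) / (12) = -0.250
  x4 = (6 - (4)·0.000 - (1)·0.000 - (1)·0.000) / (7) = 0.857
Iteration 2:
  x1 = (-12 - (-3)·-0.308 - (-1)·-0.250 - (-1)·0.857) / (8) = -1.540
  x2 = (-4 - (3)·-1.500 - (3)·-0.250 - (-3)·0.857) / (13) = 0.294
  x3 = (-3 - (-4)·-1.500 - (-3)·-0.308 - (-3)·0.857) / (12) = -0.613
  x4 = (6 - (4)·-1.500 - (1)·-0.308 - (1)·-0.250) / (7) = 1.794

(-1.540, 0.294, -0.613, 1.794)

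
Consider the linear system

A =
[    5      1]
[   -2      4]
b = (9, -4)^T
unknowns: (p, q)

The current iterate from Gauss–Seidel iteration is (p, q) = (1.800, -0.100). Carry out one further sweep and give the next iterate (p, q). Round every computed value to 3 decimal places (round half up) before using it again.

One sweep:
  p = (9 - (1)·-0.100) / (5) = 1.820
  q = (-4 - (-2)·1.820) / (4) = -0.090

(1.820, -0.090)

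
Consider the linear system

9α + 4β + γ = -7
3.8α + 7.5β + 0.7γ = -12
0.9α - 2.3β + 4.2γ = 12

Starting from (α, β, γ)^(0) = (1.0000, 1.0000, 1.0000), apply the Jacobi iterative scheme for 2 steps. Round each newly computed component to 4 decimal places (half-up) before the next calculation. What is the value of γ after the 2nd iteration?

Iteration 1:
  α = (-7 - (4)·1.0000 - (1)·1.0000) / (9) = -1.3333
  β = (-12 - (3.8)·1.0000 - (0.7)·1.0000) / (7.5) = -2.2000
  γ = (12 - (0.9)·1.0000 - (-2.3)·1.0000) / (4.2) = 3.1905
Iteration 2:
  α = (-7 - (4)·-2.2000 - (1)·3.1905) / (9) = -0.1545
  β = (-12 - (3.8)·-1.3333 - (0.7)·3.1905) / (7.5) = -1.2222
  γ = (12 - (0.9)·-1.3333 - (-2.3)·-2.2000) / (4.2) = 1.9381

1.9381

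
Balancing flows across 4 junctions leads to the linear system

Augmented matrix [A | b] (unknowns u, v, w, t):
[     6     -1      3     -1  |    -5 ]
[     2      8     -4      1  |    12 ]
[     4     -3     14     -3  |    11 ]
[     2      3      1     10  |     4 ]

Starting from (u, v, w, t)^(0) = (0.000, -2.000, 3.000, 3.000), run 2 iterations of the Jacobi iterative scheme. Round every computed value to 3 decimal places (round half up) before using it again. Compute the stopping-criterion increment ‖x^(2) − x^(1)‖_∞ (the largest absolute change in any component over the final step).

1.388

Iteration 1:
  u = (-5 - (-1)·-2.000 - (3)·3.000 - (-1)·3.000) / (6) = -2.167
  v = (12 - (2)·0.000 - (-4)·3.000 - (1)·3.000) / (8) = 2.625
  w = (11 - (4)·0.000 - (-3)·-2.000 - (-3)·3.000) / (14) = 1.000
  t = (4 - (2)·0.000 - (3)·-2.000 - (1)·3.000) / (10) = 0.700
Iteration 2:
  u = (-5 - (-1)·2.625 - (3)·1.000 - (-1)·0.700) / (6) = -0.779
  v = (12 - (2)·-2.167 - (-4)·1.000 - (1)·0.700) / (8) = 2.454
  w = (11 - (4)·-2.167 - (-3)·2.625 - (-3)·0.700) / (14) = 2.117
  t = (4 - (2)·-2.167 - (3)·2.625 - (1)·1.000) / (10) = -0.054
Change: (1.388, -0.171, 1.117, -0.754) → max |·| = 1.388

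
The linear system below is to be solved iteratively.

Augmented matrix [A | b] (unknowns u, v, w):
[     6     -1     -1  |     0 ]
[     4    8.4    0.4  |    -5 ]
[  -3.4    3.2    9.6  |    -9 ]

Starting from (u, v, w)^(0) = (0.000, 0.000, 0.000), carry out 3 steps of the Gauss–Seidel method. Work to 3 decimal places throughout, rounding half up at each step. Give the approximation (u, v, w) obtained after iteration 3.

Iteration 1:
  u = (0 - (-1)·0.000 - (-1)·0.000) / (6) = 0.000
  v = (-5 - (4)·0.000 - (0.4)·0.000) / (8.4) = -0.595
  w = (-9 - (-3.4)·0.000 - (3.2)·-0.595) / (9.6) = -0.739
Iteration 2:
  u = (0 - (-1)·-0.595 - (-1)·-0.739) / (6) = -0.222
  v = (-5 - (4)·-0.222 - (0.4)·-0.739) / (8.4) = -0.454
  w = (-9 - (-3.4)·-0.222 - (3.2)·-0.454) / (9.6) = -0.865
Iteration 3:
  u = (0 - (-1)·-0.454 - (-1)·-0.865) / (6) = -0.220
  v = (-5 - (4)·-0.220 - (0.4)·-0.865) / (8.4) = -0.449
  w = (-9 - (-3.4)·-0.220 - (3.2)·-0.449) / (9.6) = -0.866

(-0.220, -0.449, -0.866)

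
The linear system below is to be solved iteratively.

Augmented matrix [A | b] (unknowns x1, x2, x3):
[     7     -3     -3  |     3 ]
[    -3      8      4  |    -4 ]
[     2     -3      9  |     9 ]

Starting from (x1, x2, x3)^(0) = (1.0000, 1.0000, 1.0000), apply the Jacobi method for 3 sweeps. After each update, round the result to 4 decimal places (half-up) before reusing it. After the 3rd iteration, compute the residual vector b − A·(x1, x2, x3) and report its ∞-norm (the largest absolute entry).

Iteration 1:
  x1 = (3 - (-3)·1.0000 - (-3)·1.0000) / (7) = 1.2857
  x2 = (-4 - (-3)·1.0000 - (4)·1.0000) / (8) = -0.6250
  x3 = (9 - (2)·1.0000 - (-3)·1.0000) / (9) = 1.1111
Iteration 2:
  x1 = (3 - (-3)·-0.6250 - (-3)·1.1111) / (7) = 0.6369
  x2 = (-4 - (-3)·1.2857 - (4)·1.1111) / (8) = -0.5734
  x3 = (9 - (2)·1.2857 - (-3)·-0.6250) / (9) = 0.5060
Iteration 3:
  x1 = (3 - (-3)·-0.5734 - (-3)·0.5060) / (7) = 0.3997
  x2 = (-4 - (-3)·0.6369 - (4)·0.5060) / (8) = -0.5142
  x3 = (9 - (2)·0.6369 - (-3)·-0.5734) / (9) = 0.6673
Residual b − A·x = (0.6614, -1.3565, 0.6523); ∞-norm = 1.3565

1.3565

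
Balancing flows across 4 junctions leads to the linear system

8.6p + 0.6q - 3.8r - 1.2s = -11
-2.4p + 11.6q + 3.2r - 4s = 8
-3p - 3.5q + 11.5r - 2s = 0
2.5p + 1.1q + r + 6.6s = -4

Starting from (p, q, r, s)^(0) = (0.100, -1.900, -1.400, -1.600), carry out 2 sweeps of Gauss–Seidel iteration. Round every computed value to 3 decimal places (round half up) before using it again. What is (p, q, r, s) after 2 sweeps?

Iteration 1:
  p = (-11 - (0.6)·-1.900 - (-3.8)·-1.400 - (-1.2)·-1.600) / (8.6) = -1.988
  q = (8 - (-2.4)·-1.988 - (3.2)·-1.400 - (-4)·-1.600) / (11.6) = 0.113
  r = (0 - (-3)·-1.988 - (-3.5)·0.113 - (-2)·-1.600) / (11.5) = -0.762
  s = (-4 - (2.5)·-1.988 - (1.1)·0.113 - (1)·-0.762) / (6.6) = 0.244
Iteration 2:
  p = (-11 - (0.6)·0.113 - (-3.8)·-0.762 - (-1.2)·0.244) / (8.6) = -1.590
  q = (8 - (-2.4)·-1.590 - (3.2)·-0.762 - (-4)·0.244) / (11.6) = 0.655
  r = (0 - (-3)·-1.590 - (-3.5)·0.655 - (-2)·0.244) / (11.5) = -0.173
  s = (-4 - (2.5)·-1.590 - (1.1)·0.655 - (1)·-0.173) / (6.6) = -0.087

(-1.590, 0.655, -0.173, -0.087)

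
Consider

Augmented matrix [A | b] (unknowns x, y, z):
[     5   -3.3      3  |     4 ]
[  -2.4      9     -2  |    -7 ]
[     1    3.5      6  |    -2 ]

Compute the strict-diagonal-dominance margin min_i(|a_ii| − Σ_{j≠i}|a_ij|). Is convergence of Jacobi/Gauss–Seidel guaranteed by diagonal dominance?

-1.3

row 1: |5| − (3.3+3) = -1.3
row 2: |9| − (2.4+2) = 4.6
row 3: |6| − (1+3.5) = 1.5
minimum over rows = -1.3 → not strictly diagonally dominant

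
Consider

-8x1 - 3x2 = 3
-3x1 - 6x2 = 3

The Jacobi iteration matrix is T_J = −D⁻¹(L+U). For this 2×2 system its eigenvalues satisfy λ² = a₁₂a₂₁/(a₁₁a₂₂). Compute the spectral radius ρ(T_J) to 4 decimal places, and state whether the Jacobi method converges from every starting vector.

0.4330

a₁₂a₂₁/(a₁₁a₂₂) = (-3)·(-3) / ((-8)·(-6)) = 0.187500
ρ = √|0.187500| = √0.187500 = 0.4330
ρ < 1, so Jacobi converges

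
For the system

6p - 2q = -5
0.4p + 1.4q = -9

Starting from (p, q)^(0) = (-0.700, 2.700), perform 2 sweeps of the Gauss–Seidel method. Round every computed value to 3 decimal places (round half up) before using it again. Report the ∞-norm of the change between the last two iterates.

3.050

Iteration 1:
  p = (-5 - (-2)·2.700) / (6) = 0.067
  q = (-9 - (0.4)·0.067) / (1.4) = -6.448
Iteration 2:
  p = (-5 - (-2)·-6.448) / (6) = -2.983
  q = (-9 - (0.4)·-2.983) / (1.4) = -5.576
Change: (-3.050, 0.872) → max |·| = 3.050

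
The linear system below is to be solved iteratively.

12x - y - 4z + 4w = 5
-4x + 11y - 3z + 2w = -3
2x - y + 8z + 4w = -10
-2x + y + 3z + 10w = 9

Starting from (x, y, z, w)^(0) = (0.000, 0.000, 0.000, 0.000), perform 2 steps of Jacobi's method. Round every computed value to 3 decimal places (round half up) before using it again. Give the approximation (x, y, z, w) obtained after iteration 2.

Iteration 1:
  x = (5 - (-1)·0.000 - (-4)·0.000 - (4)·0.000) / (12) = 0.417
  y = (-3 - (-4)·0.000 - (-3)·0.000 - (2)·0.000) / (11) = -0.273
  z = (-10 - (2)·0.000 - (-1)·0.000 - (4)·0.000) / (8) = -1.250
  w = (9 - (-2)·0.000 - (1)·0.000 - (3)·0.000) / (10) = 0.900
Iteration 2:
  x = (5 - (-1)·-0.273 - (-4)·-1.250 - (4)·0.900) / (12) = -0.323
  y = (-3 - (-4)·0.417 - (-3)·-1.250 - (2)·0.900) / (11) = -0.626
  z = (-10 - (2)·0.417 - (-1)·-0.273 - (4)·0.900) / (8) = -1.838
  w = (9 - (-2)·0.417 - (1)·-0.273 - (3)·-1.250) / (10) = 1.386

(-0.323, -0.626, -1.838, 1.386)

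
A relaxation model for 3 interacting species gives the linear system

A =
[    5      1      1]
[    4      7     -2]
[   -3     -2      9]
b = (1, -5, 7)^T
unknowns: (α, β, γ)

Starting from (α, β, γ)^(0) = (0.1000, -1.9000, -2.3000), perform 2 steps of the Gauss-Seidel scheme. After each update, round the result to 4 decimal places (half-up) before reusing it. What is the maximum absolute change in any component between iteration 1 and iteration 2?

Iteration 1:
  α = (1 - (1)·-1.9000 - (1)·-2.3000) / (5) = 1.0400
  β = (-5 - (4)·1.0400 - (-2)·-2.3000) / (7) = -1.9657
  γ = (7 - (-3)·1.0400 - (-2)·-1.9657) / (9) = 0.6876
Iteration 2:
  α = (1 - (1)·-1.9657 - (1)·0.6876) / (5) = 0.4556
  β = (-5 - (4)·0.4556 - (-2)·0.6876) / (7) = -0.7782
  γ = (7 - (-3)·0.4556 - (-2)·-0.7782) / (9) = 0.7567
Change: (-0.5844, 1.1875, 0.0691) → max |·| = 1.1875

1.1875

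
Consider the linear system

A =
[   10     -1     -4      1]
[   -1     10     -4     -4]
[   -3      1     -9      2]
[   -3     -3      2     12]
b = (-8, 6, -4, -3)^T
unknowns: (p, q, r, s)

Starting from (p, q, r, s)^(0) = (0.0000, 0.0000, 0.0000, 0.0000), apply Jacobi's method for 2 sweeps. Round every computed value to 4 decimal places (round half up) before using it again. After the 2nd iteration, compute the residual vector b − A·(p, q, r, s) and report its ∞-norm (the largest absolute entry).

Iteration 1:
  p = (-8 - (-1)·0.0000 - (-4)·0.0000 - (1)·0.0000) / (10) = -0.8000
  q = (6 - (-1)·0.0000 - (-4)·0.0000 - (-4)·0.0000) / (10) = 0.6000
  r = (-4 - (-3)·0.0000 - (1)·0.0000 - (2)·0.0000) / (-9) = 0.4444
  s = (-3 - (-3)·0.0000 - (-3)·0.0000 - (2)·0.0000) / (12) = -0.2500
Iteration 2:
  p = (-8 - (-1)·0.6000 - (-4)·0.4444 - (1)·-0.2500) / (10) = -0.5372
  q = (6 - (-1)·-0.8000 - (-4)·0.4444 - (-4)·-0.2500) / (10) = 0.5978
  r = (-4 - (-3)·-0.8000 - (1)·0.6000 - (2)·-0.2500) / (-9) = 0.7222
  s = (-3 - (-3)·-0.8000 - (-3)·0.6000 - (2)·0.4444) / (12) = -0.3741
Residual b − A·x = (1.2327, 0.8772, 1.0386, 0.2266); ∞-norm = 1.2327

1.2327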